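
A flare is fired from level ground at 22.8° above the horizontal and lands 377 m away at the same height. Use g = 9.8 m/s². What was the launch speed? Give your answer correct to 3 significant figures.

On level ground, R = v₀² sin(2θ) / g, so v₀ = √(R g / sin 2θ).
sin(2 × 22.8°) = 0.7145.
v₀ = √(377 × 9.8 / 0.7145) = √5171 = 71.9 m/s.

71.9 m/s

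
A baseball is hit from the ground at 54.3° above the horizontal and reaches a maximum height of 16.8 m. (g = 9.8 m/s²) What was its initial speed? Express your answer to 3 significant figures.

22.3 m/s

At maximum height v_y = 0, so (v₀ sin θ)² = 2 g H.
v₀ sin 54.3° = √(2 × 9.8 × 16.8) = 18.15 m/s.
v₀ = 18.15 / sin 54.3° = 18.15 / 0.8121 = 22.3 m/s.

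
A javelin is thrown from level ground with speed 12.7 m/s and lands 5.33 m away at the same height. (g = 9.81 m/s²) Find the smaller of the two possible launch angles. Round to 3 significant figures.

Level-ground range: R = v₀² sin(2θ)/g ⇒ sin 2θ = R g / v₀² = 5.33×9.81/12.7² = 0.3242.
2θ = arcsin(0.3242) = 18.92° or 180° − 18.92° = 161.08°.
So θ = 9.46° or θ = 80.5°.

9.46°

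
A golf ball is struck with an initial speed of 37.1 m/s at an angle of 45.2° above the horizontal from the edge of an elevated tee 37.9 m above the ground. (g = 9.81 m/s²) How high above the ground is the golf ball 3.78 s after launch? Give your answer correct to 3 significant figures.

v_y0 = 37.1 sin 45.2° = 26.33 m/s.
y(t) = 37.9 + v_y0 t − ½ g t² = 37.9 + 26.33×3.78 − ½×9.81×3.78² = 67.3 m.

67.3 m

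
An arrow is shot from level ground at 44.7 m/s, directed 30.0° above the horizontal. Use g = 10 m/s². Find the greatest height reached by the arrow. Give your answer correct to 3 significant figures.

Vertical component of launch velocity: v_y = 44.7 sin 30.0° = 22.35 m/s.
At the highest point the vertical velocity is zero, so v_y² = 2 g h_max.
h_max = (22.35)² / (2 × 10) = 499.5 / 20.00 = 25.0 m.

25.0 m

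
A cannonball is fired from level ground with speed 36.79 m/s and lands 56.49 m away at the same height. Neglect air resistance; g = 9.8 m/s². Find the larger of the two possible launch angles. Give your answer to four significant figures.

77.93°

Level-ground range: R = v₀² sin(2θ)/g ⇒ sin 2θ = R g / v₀² = 56.49×9.8/36.79² = 0.4090.
2θ = arcsin(0.4090) = 24.142° or 180° − 24.142° = 155.858°.
So θ = 12.07° or θ = 77.93°.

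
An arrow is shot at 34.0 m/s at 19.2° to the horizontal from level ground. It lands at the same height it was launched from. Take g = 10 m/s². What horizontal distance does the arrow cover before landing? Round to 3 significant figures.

Components: v_x = 34.0 cos 19.2° = 32.11 m/s, v_y = 34.0 sin 19.2° = 11.18 m/s.
Time of flight (same landing height): t = 2 v_y / g = 2 × 11.18 / 10 = 2.236 s.
Range: R = v_x · t = 32.11 × 2.236 = 71.8 m.

71.8 m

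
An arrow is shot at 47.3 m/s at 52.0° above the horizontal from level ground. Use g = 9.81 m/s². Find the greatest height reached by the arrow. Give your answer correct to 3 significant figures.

70.8 m

Vertical component of launch velocity: v_y = 47.3 sin 52.0° = 37.27 m/s.
At the highest point the vertical velocity is zero, so v_y² = 2 g h_max.
h_max = (37.27)² / (2 × 9.81) = 1389 / 19.62 = 70.8 m.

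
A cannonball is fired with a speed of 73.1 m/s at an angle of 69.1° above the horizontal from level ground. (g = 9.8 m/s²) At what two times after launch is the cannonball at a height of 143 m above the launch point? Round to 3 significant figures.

2.57 s and 11.4 s

v_y0 = 73.1 sin 69.1° = 68.29 m/s.
Set y = v_y0 t − ½ g t² = 143: 4.900 t² − 68.29 t + 143 = 0.
t = [68.29 ± √(4664 − 2803)] / 9.8 = (68.29 ± 43.14) / 9.8, giving t = 2.57 s or t = 11.4 s.
So the cannonball is at 143 m at t = 2.57 s (rising) and t = 11.4 s (falling).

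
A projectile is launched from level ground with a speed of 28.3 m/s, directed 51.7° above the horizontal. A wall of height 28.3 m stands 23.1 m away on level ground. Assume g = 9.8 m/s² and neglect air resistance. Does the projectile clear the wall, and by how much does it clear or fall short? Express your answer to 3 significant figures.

No — it falls 7.55 m short of clearing the wall.

v_x = 28.3 cos 51.7° = 17.54 m/s; v_y0 = 28.3 sin 51.7° = 22.21 m/s.
Time to reach the wall: t = 23.1 / 17.54 = 1.317 s.
Height at that point: y = 22.21×1.317 − 4.900×1.317² = 20.75 m.
That is 28.3 − 20.75 = 7.55 m below the top of the wall, so the projectile does not clear it.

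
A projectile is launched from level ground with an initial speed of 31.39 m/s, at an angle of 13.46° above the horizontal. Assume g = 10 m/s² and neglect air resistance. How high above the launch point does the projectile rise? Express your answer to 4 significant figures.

Vertical component of launch velocity: v_y = 31.39 sin 13.46° = 7.3065 m/s.
At the highest point the vertical velocity is zero, so v_y² = 2 g h_max.
h_max = (7.3065)² / (2 × 10) = 53.385 / 20.00 = 2.669 m.

2.669 m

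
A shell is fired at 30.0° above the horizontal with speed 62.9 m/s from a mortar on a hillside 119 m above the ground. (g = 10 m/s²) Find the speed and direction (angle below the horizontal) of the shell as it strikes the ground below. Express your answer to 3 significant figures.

v_x = 62.9 cos 30.0° = 54.47 m/s (constant).
|v_y| at impact = √((31.45)² + 2×10×119) = 58.04 m/s.
Speed = √(54.47² + 58.04²) = 79.6 m/s; angle = arctan(58.04/54.47) = 46.8° below horizontal.

79.6 m/s at 46.8° below the horizontal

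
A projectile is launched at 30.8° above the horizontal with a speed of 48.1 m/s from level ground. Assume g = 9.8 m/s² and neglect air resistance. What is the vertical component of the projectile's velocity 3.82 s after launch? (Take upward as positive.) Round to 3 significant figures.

-12.8 m/s

Initial vertical component: v_y0 = 48.1 sin 30.8° = 24.63 m/s.
v_y(t) = v_y0 − g t = 24.63 − 9.8 × 3.82 = -12.8 m/s.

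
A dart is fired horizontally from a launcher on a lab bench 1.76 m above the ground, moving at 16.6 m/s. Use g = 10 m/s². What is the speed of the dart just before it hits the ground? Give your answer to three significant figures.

Fall time: t = √(2 × 1.76 / 10) = 0.5933 s.
At impact: v_x = 16.6 m/s (unchanged), v_y = g t = 10 × 0.5933 = 5.933 m/s.
Speed = √(v_x² + v_y²) = √(275.6 + 35.20) = 17.6 m/s.

17.6 m/s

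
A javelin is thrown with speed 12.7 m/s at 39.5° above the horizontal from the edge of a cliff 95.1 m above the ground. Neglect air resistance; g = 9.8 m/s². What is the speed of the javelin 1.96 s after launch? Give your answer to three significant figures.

14.8 m/s

v_x = 12.7 cos 39.5° = 9.800 m/s (constant).
v_y(t) = 12.7 sin 39.5° − g t = 8.078 − 9.8 × 1.96 = -11.13 m/s.
Speed = √(v_x² + v_y²) = √(96.04 + 123.9) = 14.8 m/s.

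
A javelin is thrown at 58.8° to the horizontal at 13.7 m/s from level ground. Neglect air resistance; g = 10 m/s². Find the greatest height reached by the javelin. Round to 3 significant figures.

Vertical component of launch velocity: v_y = 13.7 sin 58.8° = 11.72 m/s.
At the highest point the vertical velocity is zero, so v_y² = 2 g h_max.
h_max = (11.72)² / (2 × 10) = 137.4 / 20.00 = 6.87 m.

6.87 m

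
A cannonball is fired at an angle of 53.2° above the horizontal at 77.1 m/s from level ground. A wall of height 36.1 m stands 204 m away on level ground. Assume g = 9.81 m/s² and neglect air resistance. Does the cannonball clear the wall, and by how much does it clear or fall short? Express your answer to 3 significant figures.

Yes — it clears the wall by 141 m.

v_x = 77.1 cos 53.2° = 46.18 m/s; v_y0 = 77.1 sin 53.2° = 61.74 m/s.
Time to reach the wall: t = 204 / 46.18 = 4.417 s.
Height at that point: y = 61.74×4.417 − 4.905×4.417² = 177.0 m.
That is 177.0 − 36.1 = 141 m above the top of the wall, so the cannonball clears it.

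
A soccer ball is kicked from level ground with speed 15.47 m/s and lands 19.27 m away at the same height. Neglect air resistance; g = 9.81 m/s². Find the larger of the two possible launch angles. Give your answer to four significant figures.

Level-ground range: R = v₀² sin(2θ)/g ⇒ sin 2θ = R g / v₀² = 19.27×9.81/15.47² = 0.7899.
2θ = arcsin(0.7899) = 52.176° or 180° − 52.176° = 127.824°.
So θ = 26.09° or θ = 63.91°.

63.91°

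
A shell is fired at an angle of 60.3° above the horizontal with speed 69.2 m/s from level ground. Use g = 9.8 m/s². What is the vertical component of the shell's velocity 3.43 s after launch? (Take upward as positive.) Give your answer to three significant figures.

Initial vertical component: v_y0 = 69.2 sin 60.3° = 60.11 m/s.
v_y(t) = v_y0 − g t = 60.11 − 9.8 × 3.43 = 26.5 m/s.

26.5 m/s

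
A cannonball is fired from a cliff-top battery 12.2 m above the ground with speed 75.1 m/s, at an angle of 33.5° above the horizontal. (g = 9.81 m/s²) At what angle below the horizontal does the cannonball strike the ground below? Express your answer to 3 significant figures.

v_x = 75.1 cos 33.5° = 62.62 m/s.
At impact |v_y| = √(v_y0² + 2 g h) = √(41.45² + 2×9.81×12.2) = 44.24 m/s.
Angle below horizontal = arctan(|v_y| / v_x) = arctan(44.24 / 62.62) = 35.2°.

35.2°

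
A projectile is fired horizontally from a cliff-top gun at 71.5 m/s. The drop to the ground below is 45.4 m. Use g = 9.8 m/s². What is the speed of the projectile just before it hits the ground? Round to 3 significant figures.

Fall time: t = √(2 × 45.4 / 9.8) = 3.044 s.
At impact: v_x = 71.5 m/s (unchanged), v_y = g t = 9.8 × 3.044 = 29.83 m/s.
Speed = √(v_x² + v_y²) = √(5112 + 889.8) = 77.5 m/s.

77.5 m/s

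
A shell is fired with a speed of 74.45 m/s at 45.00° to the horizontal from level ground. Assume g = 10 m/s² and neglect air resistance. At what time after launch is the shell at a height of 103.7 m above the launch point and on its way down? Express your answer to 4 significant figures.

7.905 s

v_y0 = 74.45 sin 45.00° = 52.644 m/s.
Set y = v_y0 t − ½ g t² = 103.7: 5.000 t² − 52.644 t + 103.7 = 0.
t = [52.644 ± √(2771.4 − 2074.0)] / 10 = (52.644 ± 26.408) / 10, giving t = 2.624 s or t = 7.905 s.
On the way down corresponds to the larger root: t = 7.905 s.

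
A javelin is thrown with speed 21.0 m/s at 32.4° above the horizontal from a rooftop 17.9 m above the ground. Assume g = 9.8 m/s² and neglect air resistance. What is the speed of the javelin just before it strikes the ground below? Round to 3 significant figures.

28.1 m/s

v_x = 21.0 cos 32.4° = 17.73 m/s is unchanged throughout.
For the vertical component, v_y² = v_y0² + 2 g h = (11.25)² + 2×9.8×17.9 = 477.4, so |v_y| = 21.85 m/s.
Impact speed = √(v_x² + v_y²) = √(314.4 + 477.4) = 28.1 m/s.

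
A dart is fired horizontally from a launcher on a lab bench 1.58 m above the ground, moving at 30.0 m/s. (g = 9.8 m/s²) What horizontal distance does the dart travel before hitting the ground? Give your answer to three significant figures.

17.0 m

Initial vertical velocity is zero, so the fall time comes from h = ½ g t²: t = √(2 × 1.58 / 9.8) = 0.5678 s.
Horizontal motion is uniform at 30.0 m/s, so x = 30.0 × 0.5678 = 17.0 m.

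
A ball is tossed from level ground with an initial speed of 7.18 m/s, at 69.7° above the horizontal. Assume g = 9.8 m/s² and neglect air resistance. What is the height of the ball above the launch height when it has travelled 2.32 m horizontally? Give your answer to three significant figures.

2.02 m

v_x = 7.18 cos 69.7° = 2.491 m/s, v_y0 = 7.18 sin 69.7° = 6.734 m/s.
Time to reach x = 2.32 m: t = x / v_x = 2.32 / 2.491 = 0.9314 s.
y = v_y0 t − ½ g t² = 6.734×0.9314 − 4.900×0.9314² = 2.02 m.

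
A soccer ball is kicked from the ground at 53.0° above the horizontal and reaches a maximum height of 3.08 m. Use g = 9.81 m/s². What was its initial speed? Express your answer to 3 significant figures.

At maximum height v_y = 0, so (v₀ sin θ)² = 2 g H.
v₀ sin 53.0° = √(2 × 9.81 × 3.08) = 7.774 m/s.
v₀ = 7.774 / sin 53.0° = 7.774 / 0.7986 = 9.73 m/s.

9.73 m/s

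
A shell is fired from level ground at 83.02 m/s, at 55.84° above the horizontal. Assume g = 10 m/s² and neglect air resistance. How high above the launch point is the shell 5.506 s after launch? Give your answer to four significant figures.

v_y0 = 83.02 sin 55.84° = 68.697 m/s.
y(t) = v_y0 t − ½ g t² = 68.697×5.506 − 5.000×5.506² = 226.7 m.

226.7 m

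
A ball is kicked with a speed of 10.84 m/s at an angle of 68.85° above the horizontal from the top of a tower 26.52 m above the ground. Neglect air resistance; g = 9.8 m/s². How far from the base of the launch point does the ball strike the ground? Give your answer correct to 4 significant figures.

13.99 m

Components: v_x = 10.84 cos 68.85° = 3.9112 m/s, v_y = 10.84 sin 68.85° = 10.110 m/s.
Vertical: 0 = 26.52 + 10.110 t − ½(9.8) t² ⇒ 4.900 t² − 10.110 t − 26.52 = 0.
t = [10.110 + √(102.21 + 519.79)] / 9.800 = 3.5765 s.
Horizontal: R = v_x · t = 3.9112 × 3.5765 = 13.99 m.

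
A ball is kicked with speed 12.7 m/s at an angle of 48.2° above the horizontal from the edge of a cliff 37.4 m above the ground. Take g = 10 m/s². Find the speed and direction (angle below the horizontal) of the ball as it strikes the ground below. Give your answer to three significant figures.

v_x = 12.7 cos 48.2° = 8.465 m/s (constant).
|v_y| at impact = √((9.468)² + 2×10×37.4) = 28.94 m/s.
Speed = √(8.465² + 28.94²) = 30.2 m/s; angle = arctan(28.94/8.465) = 73.7° below horizontal.

30.2 m/s at 73.7° below the horizontal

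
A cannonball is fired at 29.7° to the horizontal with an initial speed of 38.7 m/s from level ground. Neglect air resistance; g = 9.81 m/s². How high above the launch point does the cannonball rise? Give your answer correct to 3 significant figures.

Vertical component of launch velocity: v_y = 38.7 sin 29.7° = 19.17 m/s.
At the highest point the vertical velocity is zero, so v_y² = 2 g h_max.
h_max = (19.17)² / (2 × 9.81) = 367.5 / 19.62 = 18.7 m.

18.7 m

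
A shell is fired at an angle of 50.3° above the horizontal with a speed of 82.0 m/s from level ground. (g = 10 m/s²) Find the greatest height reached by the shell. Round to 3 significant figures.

199 m

Vertical component of launch velocity: v_y = 82.0 sin 50.3° = 63.09 m/s.
At the highest point the vertical velocity is zero, so v_y² = 2 g h_max.
h_max = (63.09)² / (2 × 10) = 3980 / 20.00 = 199 m.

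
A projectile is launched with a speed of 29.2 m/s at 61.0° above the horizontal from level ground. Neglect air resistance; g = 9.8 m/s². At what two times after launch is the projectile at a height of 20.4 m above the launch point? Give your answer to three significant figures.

0.985 s and 4.23 s

v_y0 = 29.2 sin 61.0° = 25.54 m/s.
Set y = v_y0 t − ½ g t² = 20.4: 4.900 t² − 25.54 t + 20.4 = 0.
t = [25.54 ± √(652.3 − 399.8)] / 9.8 = (25.54 ± 15.89) / 9.8, giving t = 0.985 s or t = 4.23 s.
So the projectile is at 20.4 m at t = 0.985 s (rising) and t = 4.23 s (falling).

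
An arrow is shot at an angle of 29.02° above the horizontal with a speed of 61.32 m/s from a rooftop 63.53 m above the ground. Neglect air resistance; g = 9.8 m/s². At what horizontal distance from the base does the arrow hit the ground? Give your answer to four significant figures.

415.3 m

Components: v_x = 61.32 cos 29.02° = 53.621 m/s, v_y = 61.32 sin 29.02° = 29.747 m/s.
Vertical: 0 = 63.53 + 29.747 t − ½(9.8) t² ⇒ 4.900 t² − 29.747 t − 63.53 = 0.
t = [29.747 + √(884.88 + 1245.2)] / 9.800 = 7.7449 s.
Horizontal: R = v_x · t = 53.621 × 7.7449 = 415.3 m.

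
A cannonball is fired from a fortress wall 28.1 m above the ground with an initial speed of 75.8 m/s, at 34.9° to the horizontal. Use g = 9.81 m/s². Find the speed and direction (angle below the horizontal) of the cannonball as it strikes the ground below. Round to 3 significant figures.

v_x = 75.8 cos 34.9° = 62.17 m/s (constant).
|v_y| at impact = √((43.37)² + 2×9.81×28.1) = 49.32 m/s.
Speed = √(62.17² + 49.32²) = 79.4 m/s; angle = arctan(49.32/62.17) = 38.4° below horizontal.

79.4 m/s at 38.4° below the horizontal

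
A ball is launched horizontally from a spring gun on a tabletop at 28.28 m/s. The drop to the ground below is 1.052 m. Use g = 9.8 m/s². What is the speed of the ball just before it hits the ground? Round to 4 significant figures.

28.64 m/s

Fall time: t = √(2 × 1.052 / 9.8) = 0.46335 s.
At impact: v_x = 28.28 m/s (unchanged), v_y = g t = 9.8 × 0.46335 = 4.5408 m/s.
Speed = √(v_x² + v_y²) = √(799.76 + 20.619) = 28.64 m/s.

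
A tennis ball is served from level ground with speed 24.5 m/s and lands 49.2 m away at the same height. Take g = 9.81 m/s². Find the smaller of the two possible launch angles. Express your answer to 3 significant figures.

Level-ground range: R = v₀² sin(2θ)/g ⇒ sin 2θ = R g / v₀² = 49.2×9.81/24.5² = 0.8041.
2θ = arcsin(0.8041) = 53.52° or 180° − 53.52° = 126.48°.
So θ = 26.8° or θ = 63.2°.

26.8°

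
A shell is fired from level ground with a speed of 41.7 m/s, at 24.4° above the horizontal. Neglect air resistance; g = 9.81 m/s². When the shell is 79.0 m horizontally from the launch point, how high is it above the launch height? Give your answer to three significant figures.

v_x = 41.7 cos 24.4° = 37.98 m/s, v_y0 = 41.7 sin 24.4° = 17.23 m/s.
Time to reach x = 79.0 m: t = x / v_x = 79.0 / 37.98 = 2.080 s.
y = v_y0 t − ½ g t² = 17.23×2.080 − 4.905×2.080² = 14.6 m.

14.6 m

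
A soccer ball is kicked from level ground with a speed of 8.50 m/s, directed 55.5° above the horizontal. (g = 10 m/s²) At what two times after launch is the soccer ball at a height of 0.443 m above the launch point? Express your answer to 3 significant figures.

v_y0 = 8.50 sin 55.5° = 7.005 m/s.
Set y = v_y0 t − ½ g t² = 0.443: 5.000 t² − 7.005 t + 0.443 = 0.
t = [7.005 ± √(49.07 − 8.860)] / 10 = (7.005 ± 6.341) / 10, giving t = 0.0664 s or t = 1.33 s.
So the soccer ball is at 0.443 m at t = 0.0664 s (rising) and t = 1.33 s (falling).

0.0664 s and 1.33 s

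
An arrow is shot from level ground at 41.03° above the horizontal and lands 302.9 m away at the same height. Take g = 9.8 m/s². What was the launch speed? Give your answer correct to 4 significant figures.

54.75 m/s

On level ground, R = v₀² sin(2θ) / g, so v₀ = √(R g / sin 2θ).
sin(2 × 41.03°) = 0.9904.
v₀ = √(302.9 × 9.8 / 0.9904) = √2997.2 = 54.75 m/s.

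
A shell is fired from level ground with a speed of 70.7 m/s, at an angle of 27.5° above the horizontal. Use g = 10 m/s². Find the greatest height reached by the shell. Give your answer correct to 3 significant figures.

53.3 m

Vertical component of launch velocity: v_y = 70.7 sin 27.5° = 32.65 m/s.
At the highest point the vertical velocity is zero, so v_y² = 2 g h_max.
h_max = (32.65)² / (2 × 10) = 1066 / 20.00 = 53.3 m.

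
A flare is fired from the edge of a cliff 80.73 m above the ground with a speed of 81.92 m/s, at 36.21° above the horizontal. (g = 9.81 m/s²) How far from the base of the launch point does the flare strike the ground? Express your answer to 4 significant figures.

748.2 m

Components: v_x = 81.92 cos 36.21° = 66.098 m/s, v_y = 81.92 sin 36.21° = 48.394 m/s.
Vertical: 0 = 80.73 + 48.394 t − ½(9.81) t² ⇒ 4.905 t² − 48.394 t − 80.73 = 0.
t = [48.394 + √(2342.0 + 1583.9)] / 9.810 = 11.320 s.
Horizontal: R = v_x · t = 66.098 × 11.320 = 748.2 m.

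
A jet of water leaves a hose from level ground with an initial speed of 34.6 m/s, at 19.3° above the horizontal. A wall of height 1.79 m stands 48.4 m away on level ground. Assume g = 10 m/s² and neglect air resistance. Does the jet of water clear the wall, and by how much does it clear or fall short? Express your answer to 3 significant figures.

v_x = 34.6 cos 19.3° = 32.66 m/s; v_y0 = 34.6 sin 19.3° = 11.44 m/s.
Time to reach the wall: t = 48.4 / 32.66 = 1.482 s.
Height at that point: y = 11.44×1.482 − 5.000×1.482² = 5.972 m.
That is 5.972 − 1.79 = 4.18 m above the top of the wall, so the jet of water clears it.

Yes — it clears the wall by 4.18 m.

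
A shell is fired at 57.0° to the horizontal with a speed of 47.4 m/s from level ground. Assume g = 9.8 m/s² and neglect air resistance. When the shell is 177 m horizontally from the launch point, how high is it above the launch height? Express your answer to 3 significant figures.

42.2 m

v_x = 47.4 cos 57.0° = 25.82 m/s, v_y0 = 47.4 sin 57.0° = 39.75 m/s.
Time to reach x = 177 m: t = x / v_x = 177 / 25.82 = 6.855 s.
y = v_y0 t − ½ g t² = 39.75×6.855 − 4.900×6.855² = 42.2 m.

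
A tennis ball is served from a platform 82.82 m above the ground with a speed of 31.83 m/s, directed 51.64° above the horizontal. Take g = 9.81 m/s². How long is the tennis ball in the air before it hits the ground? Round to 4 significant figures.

Vertical component: v_y = 31.83 sin 51.64° = 24.959 m/s.
Taking up as positive with launch at y = 82.82 m, landing at y = 0: 0 = 82.82 + 24.959 t − ½(9.81) t².
Solving 4.905 t² − 24.959 t − 82.82 = 0 gives t = [24.959 + √(24.959² + 4·4.905·82.82)] / 9.810 = 7.377 s.

7.377 s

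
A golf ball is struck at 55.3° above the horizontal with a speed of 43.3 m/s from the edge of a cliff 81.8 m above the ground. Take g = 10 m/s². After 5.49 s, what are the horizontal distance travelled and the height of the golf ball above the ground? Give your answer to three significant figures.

x = 135 m, y = 127 m

v_x = 43.3 cos 55.3° = 24.65 m/s; v_y0 = 43.3 sin 55.3° = 35.60 m/s.
x = v_x t = 24.65 × 5.49 = 135 m.
y = 81.8 + v_y0 t − ½ g t² = 127 m.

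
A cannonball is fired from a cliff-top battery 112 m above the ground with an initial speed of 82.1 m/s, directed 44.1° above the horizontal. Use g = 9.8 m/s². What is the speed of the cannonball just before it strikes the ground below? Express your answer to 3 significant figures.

v_x = 82.1 cos 44.1° = 58.96 m/s is unchanged throughout.
For the vertical component, v_y² = v_y0² + 2 g h = (57.13)² + 2×9.8×112 = 5459, so |v_y| = 73.89 m/s.
Impact speed = √(v_x² + v_y²) = √(3476 + 5459) = 94.5 m/s.

94.5 m/s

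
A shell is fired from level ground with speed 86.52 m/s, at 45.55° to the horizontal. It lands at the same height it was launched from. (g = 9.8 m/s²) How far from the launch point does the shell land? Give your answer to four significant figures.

763.7 m

For level ground, R = v₀² sin(2θ) / g.
sin(2 × 45.55°) = sin 91.100° = 0.9998.
R = (86.52)² × 0.9998 / 9.8 = 763.7 m.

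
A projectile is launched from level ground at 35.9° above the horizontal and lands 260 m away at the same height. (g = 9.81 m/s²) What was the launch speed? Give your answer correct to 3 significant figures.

51.8 m/s

On level ground, R = v₀² sin(2θ) / g, so v₀ = √(R g / sin 2θ).
sin(2 × 35.9°) = 0.9500.
v₀ = √(260 × 9.81 / 0.9500) = √2685 = 51.8 m/s.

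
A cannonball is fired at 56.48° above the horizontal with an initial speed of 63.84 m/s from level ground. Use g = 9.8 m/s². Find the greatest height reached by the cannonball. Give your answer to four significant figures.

Vertical component of launch velocity: v_y = 63.84 sin 56.48° = 53.223 m/s.
At the highest point the vertical velocity is zero, so v_y² = 2 g h_max.
h_max = (53.223)² / (2 × 9.8) = 2832.7 / 19.60 = 144.5 m.

144.5 m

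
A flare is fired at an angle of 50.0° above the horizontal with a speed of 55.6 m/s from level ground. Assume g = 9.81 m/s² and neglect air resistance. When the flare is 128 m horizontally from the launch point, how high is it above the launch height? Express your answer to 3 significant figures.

89.6 m

v_x = 55.6 cos 50.0° = 35.74 m/s, v_y0 = 55.6 sin 50.0° = 42.59 m/s.
Time to reach x = 128 m: t = x / v_x = 128 / 35.74 = 3.581 s.
y = v_y0 t − ½ g t² = 42.59×3.581 − 4.905×3.581² = 89.6 m.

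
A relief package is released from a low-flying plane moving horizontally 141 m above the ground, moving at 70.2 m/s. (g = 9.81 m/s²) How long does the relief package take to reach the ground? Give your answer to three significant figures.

The horizontal speed doesn't affect the fall. With v_y0 = 0, h = ½ g t².
t = √(2 × 141 / 9.81) = √28.75 = 5.36 s.

5.36 s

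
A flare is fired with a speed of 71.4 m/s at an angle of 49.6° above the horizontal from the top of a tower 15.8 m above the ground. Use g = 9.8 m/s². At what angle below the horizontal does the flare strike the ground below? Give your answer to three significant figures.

51.0°

v_x = 71.4 cos 49.6° = 46.28 m/s.
At impact |v_y| = √(v_y0² + 2 g h) = √(54.37² + 2×9.8×15.8) = 57.15 m/s.
Angle below horizontal = arctan(|v_y| / v_x) = arctan(57.15 / 46.28) = 51.0°.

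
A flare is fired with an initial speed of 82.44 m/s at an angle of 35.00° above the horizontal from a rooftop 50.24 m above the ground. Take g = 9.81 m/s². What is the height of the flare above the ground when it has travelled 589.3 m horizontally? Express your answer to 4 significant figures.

89.36 m

v_x = 82.44 cos 35.00° = 67.531 m/s, v_y0 = 82.44 sin 35.00° = 47.286 m/s.
Time to reach x = 589.3 m: t = x / v_x = 589.3 / 67.531 = 8.7264 s.
y = 50.24 + v_y0 t − ½ g t² = 50.24 + 47.286×8.7264 − 4.905×8.7264² = 89.36 m.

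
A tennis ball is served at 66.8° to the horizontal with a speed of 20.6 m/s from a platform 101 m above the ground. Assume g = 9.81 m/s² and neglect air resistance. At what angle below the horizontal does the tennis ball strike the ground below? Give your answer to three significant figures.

v_x = 20.6 cos 66.8° = 8.115 m/s.
At impact |v_y| = √(v_y0² + 2 g h) = √(18.93² + 2×9.81×101) = 48.37 m/s.
Angle below horizontal = arctan(|v_y| / v_x) = arctan(48.37 / 8.115) = 80.5°.

80.5°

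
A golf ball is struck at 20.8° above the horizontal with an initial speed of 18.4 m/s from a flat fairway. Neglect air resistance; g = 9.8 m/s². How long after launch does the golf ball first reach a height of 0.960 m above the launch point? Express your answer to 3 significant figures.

v_y0 = 18.4 sin 20.8° = 6.534 m/s.
Set y = v_y0 t − ½ g t² = 0.960: 4.900 t² − 6.534 t + 0.960 = 0.
t = [6.534 ± √(42.69 − 18.82)] / 9.8 = (6.534 ± 4.886) / 9.8, giving t = 0.168 s or t = 1.17 s.
The golf ball is on the way up at the first time, so t = 0.168 s.

0.168 s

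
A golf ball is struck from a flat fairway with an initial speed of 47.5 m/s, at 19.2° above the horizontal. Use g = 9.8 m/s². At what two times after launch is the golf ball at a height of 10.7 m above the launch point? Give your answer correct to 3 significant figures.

0.996 s and 2.19 s

v_y0 = 47.5 sin 19.2° = 15.62 m/s.
Set y = v_y0 t − ½ g t² = 10.7: 4.900 t² − 15.62 t + 10.7 = 0.
t = [15.62 ± √(244.0 − 209.7)] / 9.8 = (15.62 ± 5.857) / 9.8, giving t = 0.996 s or t = 2.19 s.
So the golf ball is at 10.7 m at t = 0.996 s (rising) and t = 2.19 s (falling).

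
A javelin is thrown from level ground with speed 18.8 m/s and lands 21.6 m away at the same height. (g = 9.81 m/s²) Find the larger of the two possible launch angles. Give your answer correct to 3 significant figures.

71.6°

Level-ground range: R = v₀² sin(2θ)/g ⇒ sin 2θ = R g / v₀² = 21.6×9.81/18.8² = 0.5995.
2θ = arcsin(0.5995) = 36.83° or 180° − 36.83° = 143.17°.
So θ = 18.4° or θ = 71.6°.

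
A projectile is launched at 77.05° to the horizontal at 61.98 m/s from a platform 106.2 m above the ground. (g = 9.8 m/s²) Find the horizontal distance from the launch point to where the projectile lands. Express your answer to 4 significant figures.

Components: v_x = 61.98 cos 77.05° = 13.890 m/s, v_y = 61.98 sin 77.05° = 60.404 m/s.
Vertical: 0 = 106.2 + 60.404 t − ½(9.8) t² ⇒ 4.900 t² − 60.404 t − 106.2 = 0.
t = [60.404 + √(3648.6 + 2081.5)] / 9.800 = 13.888 s.
Horizontal: R = v_x · t = 13.890 × 13.888 = 192.9 m.

192.9 m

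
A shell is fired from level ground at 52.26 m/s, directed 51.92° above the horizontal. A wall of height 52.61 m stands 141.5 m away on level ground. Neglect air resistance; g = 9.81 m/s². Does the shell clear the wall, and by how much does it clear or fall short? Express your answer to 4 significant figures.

Yes — it clears the wall by 33.45 m.

v_x = 52.26 cos 51.92° = 32.232 m/s; v_y0 = 52.26 sin 51.92° = 41.136 m/s.
Time to reach the wall: t = 141.5 / 32.232 = 4.3900 s.
Height at that point: y = 41.136×4.3900 − 4.905×4.3900² = 86.057 m.
That is 86.057 − 52.61 = 33.45 m above the top of the wall, so the shell clears it.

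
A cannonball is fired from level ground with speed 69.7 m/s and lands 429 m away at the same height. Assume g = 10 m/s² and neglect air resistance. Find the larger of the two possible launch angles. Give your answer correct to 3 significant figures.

Level-ground range: R = v₀² sin(2θ)/g ⇒ sin 2θ = R g / v₀² = 429×10/69.7² = 0.8831.
2θ = arcsin(0.8831) = 62.02° or 180° − 62.02° = 117.98°.
So θ = 31.0° or θ = 59.0°.

59.0°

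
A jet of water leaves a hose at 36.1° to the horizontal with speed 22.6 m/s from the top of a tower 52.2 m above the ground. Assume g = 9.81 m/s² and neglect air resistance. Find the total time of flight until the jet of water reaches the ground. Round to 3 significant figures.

4.89 s

Vertical component: v_y = 22.6 sin 36.1° = 13.32 m/s.
Taking up as positive with launch at y = 52.2 m, landing at y = 0: 0 = 52.2 + 13.32 t − ½(9.81) t².
Solving 4.905 t² − 13.32 t − 52.2 = 0 gives t = [13.32 + √(13.32² + 4·4.905·52.2)] / 9.810 = 4.89 s.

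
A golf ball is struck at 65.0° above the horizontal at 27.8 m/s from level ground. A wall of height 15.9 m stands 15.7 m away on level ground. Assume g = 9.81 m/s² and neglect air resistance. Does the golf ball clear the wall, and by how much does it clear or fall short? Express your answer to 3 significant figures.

Yes — it clears the wall by 9.01 m.

v_x = 27.8 cos 65.0° = 11.75 m/s; v_y0 = 27.8 sin 65.0° = 25.20 m/s.
Time to reach the wall: t = 15.7 / 11.75 = 1.336 s.
Height at that point: y = 25.20×1.336 − 4.905×1.336² = 24.91 m.
That is 24.91 − 15.9 = 9.01 m above the top of the wall, so the golf ball clears it.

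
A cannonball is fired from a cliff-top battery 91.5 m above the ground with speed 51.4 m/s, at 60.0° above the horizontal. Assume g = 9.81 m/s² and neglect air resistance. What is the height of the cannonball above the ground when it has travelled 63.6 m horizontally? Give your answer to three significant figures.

v_x = 51.4 cos 60.0° = 25.70 m/s, v_y0 = 51.4 sin 60.0° = 44.51 m/s.
Time to reach x = 63.6 m: t = x / v_x = 63.6 / 25.70 = 2.475 s.
y = 91.5 + v_y0 t − ½ g t² = 91.5 + 44.51×2.475 − 4.905×2.475² = 172 m.

172 m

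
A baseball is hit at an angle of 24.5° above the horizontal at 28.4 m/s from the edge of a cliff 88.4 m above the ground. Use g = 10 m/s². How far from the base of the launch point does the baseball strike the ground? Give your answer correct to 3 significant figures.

Components: v_x = 28.4 cos 24.5° = 25.84 m/s, v_y = 28.4 sin 24.5° = 11.78 m/s.
Vertical: 0 = 88.4 + 11.78 t − ½(10) t² ⇒ 5.000 t² − 11.78 t − 88.4 = 0.
t = [11.78 + √(138.8 + 1768)] / 10.00 = 5.545 s.
Horizontal: R = v_x · t = 25.84 × 5.545 = 143 m.

143 m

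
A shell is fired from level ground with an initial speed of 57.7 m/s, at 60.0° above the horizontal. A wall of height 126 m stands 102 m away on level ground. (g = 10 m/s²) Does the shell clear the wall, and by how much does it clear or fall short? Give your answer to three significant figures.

v_x = 57.7 cos 60.0° = 28.85 m/s; v_y0 = 57.7 sin 60.0° = 49.97 m/s.
Time to reach the wall: t = 102 / 28.85 = 3.536 s.
Height at that point: y = 49.97×3.536 − 5.000×3.536² = 114.2 m.
That is 126 − 114.2 = 11.8 m below the top of the wall, so the shell does not clear it.

No — it falls 11.8 m short of clearing the wall.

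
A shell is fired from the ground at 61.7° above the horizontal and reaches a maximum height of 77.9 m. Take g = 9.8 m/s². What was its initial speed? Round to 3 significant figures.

44.4 m/s

At maximum height v_y = 0, so (v₀ sin θ)² = 2 g H.
v₀ sin 61.7° = √(2 × 9.8 × 77.9) = 39.07 m/s.
v₀ = 39.07 / sin 61.7° = 39.07 / 0.8805 = 44.4 m/s.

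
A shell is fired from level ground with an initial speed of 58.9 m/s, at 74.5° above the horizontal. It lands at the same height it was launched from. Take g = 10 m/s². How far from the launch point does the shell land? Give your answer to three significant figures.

179 m

For level ground, R = v₀² sin(2θ) / g.
sin(2 × 74.5°) = sin 149.0° = 0.5150.
R = (58.9)² × 0.5150 / 10 = 179 m.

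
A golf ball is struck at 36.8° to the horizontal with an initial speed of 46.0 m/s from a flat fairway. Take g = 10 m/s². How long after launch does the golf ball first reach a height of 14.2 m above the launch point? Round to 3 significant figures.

v_y0 = 46.0 sin 36.8° = 27.56 m/s.
Set y = v_y0 t − ½ g t² = 14.2: 5.000 t² − 27.56 t + 14.2 = 0.
t = [27.56 ± √(759.6 − 284.0)] / 10 = (27.56 ± 21.81) / 10, giving t = 0.575 s or t = 4.94 s.
The golf ball is on the way up at the first time, so t = 0.575 s.

0.575 s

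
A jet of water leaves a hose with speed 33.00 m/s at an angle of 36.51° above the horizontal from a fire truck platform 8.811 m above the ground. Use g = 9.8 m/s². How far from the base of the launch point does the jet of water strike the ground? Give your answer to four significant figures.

117.1 m

Components: v_x = 33.00 cos 36.51° = 26.524 m/s, v_y = 33.00 sin 36.51° = 19.634 m/s.
Vertical: 0 = 8.811 + 19.634 t − ½(9.8) t² ⇒ 4.900 t² − 19.634 t − 8.811 = 0.
t = [19.634 + √(385.49 + 172.70)] / 9.800 = 4.4143 s.
Horizontal: R = v_x · t = 26.524 × 4.4143 = 117.1 m.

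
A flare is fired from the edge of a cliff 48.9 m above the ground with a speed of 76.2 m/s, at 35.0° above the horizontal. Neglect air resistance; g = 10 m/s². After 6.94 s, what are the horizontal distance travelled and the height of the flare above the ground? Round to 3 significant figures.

v_x = 76.2 cos 35.0° = 62.42 m/s; v_y0 = 76.2 sin 35.0° = 43.71 m/s.
x = v_x t = 62.42 × 6.94 = 433 m.
y = 48.9 + v_y0 t − ½ g t² = 111 m.

x = 433 m, y = 111 m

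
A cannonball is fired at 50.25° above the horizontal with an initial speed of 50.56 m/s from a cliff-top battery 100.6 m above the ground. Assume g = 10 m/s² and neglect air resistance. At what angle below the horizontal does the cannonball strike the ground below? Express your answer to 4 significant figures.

v_x = 50.56 cos 50.25° = 32.330 m/s.
At impact |v_y| = √(v_y0² + 2 g h) = √(38.873² + 2×10×100.6) = 59.356 m/s.
Angle below horizontal = arctan(|v_y| / v_x) = arctan(59.356 / 32.330) = 61.42°.

61.42°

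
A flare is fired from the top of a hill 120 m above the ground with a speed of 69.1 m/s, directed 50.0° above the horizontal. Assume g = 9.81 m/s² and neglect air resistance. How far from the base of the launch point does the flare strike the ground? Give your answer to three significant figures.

Components: v_x = 69.1 cos 50.0° = 44.42 m/s, v_y = 69.1 sin 50.0° = 52.93 m/s.
Vertical: 0 = 120 + 52.93 t − ½(9.81) t² ⇒ 4.905 t² − 52.93 t − 120 = 0.
t = [52.93 + √(2802 + 2354)] / 9.810 = 12.72 s.
Horizontal: R = v_x · t = 44.42 × 12.72 = 565 m.

565 m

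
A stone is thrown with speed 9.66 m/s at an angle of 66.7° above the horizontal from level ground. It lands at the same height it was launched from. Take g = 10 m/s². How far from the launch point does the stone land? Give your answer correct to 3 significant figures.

For level ground, R = v₀² sin(2θ) / g.
sin(2 × 66.7°) = sin 133.4° = 0.7266.
R = (9.66)² × 0.7266 / 10 = 6.78 m.

6.78 m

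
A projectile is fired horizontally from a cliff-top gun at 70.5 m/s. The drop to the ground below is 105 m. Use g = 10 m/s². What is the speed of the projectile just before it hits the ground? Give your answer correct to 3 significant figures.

84.1 m/s

Fall time: t = √(2 × 105 / 10) = 4.583 s.
At impact: v_x = 70.5 m/s (unchanged), v_y = g t = 10 × 4.583 = 45.83 m/s.
Speed = √(v_x² + v_y²) = √(4970 + 2100) = 84.1 m/s.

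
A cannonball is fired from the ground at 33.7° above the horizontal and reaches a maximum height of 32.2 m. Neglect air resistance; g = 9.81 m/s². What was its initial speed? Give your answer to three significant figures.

45.3 m/s

At maximum height v_y = 0, so (v₀ sin θ)² = 2 g H.
v₀ sin 33.7° = √(2 × 9.81 × 32.2) = 25.13 m/s.
v₀ = 25.13 / sin 33.7° = 25.13 / 0.5548 = 45.3 m/s.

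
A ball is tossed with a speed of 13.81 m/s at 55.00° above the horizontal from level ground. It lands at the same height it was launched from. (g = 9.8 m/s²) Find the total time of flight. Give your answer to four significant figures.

Vertical component: v_y = 13.81 sin 55.00° = 11.312 m/s.
For a projectile landing at launch height, time of flight is t = 2 v_y / g = 2 × 11.312 / 9.8 = 2.309 s.

2.309 s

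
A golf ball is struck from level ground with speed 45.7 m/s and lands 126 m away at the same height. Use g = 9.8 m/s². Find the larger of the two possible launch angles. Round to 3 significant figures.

71.9°

Level-ground range: R = v₀² sin(2θ)/g ⇒ sin 2θ = R g / v₀² = 126×9.8/45.7² = 0.5912.
2θ = arcsin(0.5912) = 36.24° or 180° − 36.24° = 143.76°.
So θ = 18.1° or θ = 71.9°.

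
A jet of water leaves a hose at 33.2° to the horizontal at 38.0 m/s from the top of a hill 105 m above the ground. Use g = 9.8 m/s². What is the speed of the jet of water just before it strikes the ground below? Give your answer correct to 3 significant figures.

59.2 m/s

v_x = 38.0 cos 33.2° = 31.80 m/s is unchanged throughout.
For the vertical component, v_y² = v_y0² + 2 g h = (20.81)² + 2×9.8×105 = 2491, so |v_y| = 49.91 m/s.
Impact speed = √(v_x² + v_y²) = √(1011 + 2491) = 59.2 m/s.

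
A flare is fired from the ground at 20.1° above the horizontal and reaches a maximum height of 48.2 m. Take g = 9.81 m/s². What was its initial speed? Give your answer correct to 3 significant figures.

89.5 m/s

At maximum height v_y = 0, so (v₀ sin θ)² = 2 g H.
v₀ sin 20.1° = √(2 × 9.81 × 48.2) = 30.75 m/s.
v₀ = 30.75 / sin 20.1° = 30.75 / 0.3437 = 89.5 m/s.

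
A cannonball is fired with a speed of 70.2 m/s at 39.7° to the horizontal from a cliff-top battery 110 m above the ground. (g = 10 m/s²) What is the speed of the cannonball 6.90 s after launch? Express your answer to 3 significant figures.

v_x = 70.2 cos 39.7° = 54.01 m/s (constant).
v_y(t) = 70.2 sin 39.7° − g t = 44.84 − 10 × 6.90 = -24.16 m/s.
Speed = √(v_x² + v_y²) = √(2917 + 583.7) = 59.2 m/s.

59.2 m/s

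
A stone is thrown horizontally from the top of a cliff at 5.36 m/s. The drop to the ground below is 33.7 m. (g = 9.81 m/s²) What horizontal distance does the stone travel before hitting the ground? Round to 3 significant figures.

Initial vertical velocity is zero, so the fall time comes from h = ½ g t²: t = √(2 × 33.7 / 9.81) = 2.621 s.
Horizontal motion is uniform at 5.36 m/s, so x = 5.36 × 2.621 = 14.0 m.

14.0 m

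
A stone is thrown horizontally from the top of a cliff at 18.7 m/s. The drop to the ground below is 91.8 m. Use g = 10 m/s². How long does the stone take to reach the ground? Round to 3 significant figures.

4.28 s

The horizontal speed doesn't affect the fall. With v_y0 = 0, h = ½ g t².
t = √(2 × 91.8 / 10) = √18.36 = 4.28 s.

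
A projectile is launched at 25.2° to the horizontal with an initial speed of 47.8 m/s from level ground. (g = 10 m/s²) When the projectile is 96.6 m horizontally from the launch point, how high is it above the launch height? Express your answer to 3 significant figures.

v_x = 47.8 cos 25.2° = 43.25 m/s, v_y0 = 47.8 sin 25.2° = 20.35 m/s.
Time to reach x = 96.6 m: t = x / v_x = 96.6 / 43.25 = 2.234 s.
y = v_y0 t − ½ g t² = 20.35×2.234 − 5.000×2.234² = 20.5 m.

20.5 m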